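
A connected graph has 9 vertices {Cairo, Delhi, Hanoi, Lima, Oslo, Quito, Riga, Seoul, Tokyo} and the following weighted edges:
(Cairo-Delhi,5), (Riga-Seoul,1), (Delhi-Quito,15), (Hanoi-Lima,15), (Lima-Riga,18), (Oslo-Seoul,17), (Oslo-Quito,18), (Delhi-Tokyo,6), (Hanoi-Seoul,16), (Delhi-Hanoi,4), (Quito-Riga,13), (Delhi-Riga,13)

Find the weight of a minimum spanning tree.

Sort edges by weight, then run Kruskal:
Riga-Seoul (1): add — endpoints in different components.
Delhi-Hanoi (4): add — endpoints in different components.
Cairo-Delhi (5): add — endpoints in different components.
Delhi-Tokyo (6): add — endpoints in different components.
Delhi-Riga (13): add — endpoints in different components.
Quito-Riga (13): add — endpoints in different components.
Delhi-Quito (15): skip — Delhi and Quito already connected.
Hanoi-Lima (15): add — endpoints in different components.
Hanoi-Seoul (16): skip — Seoul and Hanoi already connected.
Oslo-Seoul (17): add — endpoints in different components.
MST edges: Riga-Seoul, Delhi-Hanoi, Cairo-Delhi, Delhi-Tokyo, Delhi-Riga, Quito-Riga, Hanoi-Lima, Oslo-Seoul; total weight 1+4+5+6+13+13+15+17 = 74.

74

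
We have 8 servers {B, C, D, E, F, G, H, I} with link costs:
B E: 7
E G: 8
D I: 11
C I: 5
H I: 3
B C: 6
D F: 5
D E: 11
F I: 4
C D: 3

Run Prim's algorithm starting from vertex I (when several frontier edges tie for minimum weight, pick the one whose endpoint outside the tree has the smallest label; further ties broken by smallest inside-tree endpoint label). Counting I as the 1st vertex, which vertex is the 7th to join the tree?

E

Prim's algorithm from I:
Step 1: cheapest edge leaving the tree is H I (3); add H.
Step 2: cheapest edge leaving the tree is F I (4); add F.
Step 3: cheapest edge leaving the tree is C I (5); add C.
Step 4: cheapest edge leaving the tree is C D (3); add D.
Step 5: cheapest edge leaving the tree is B C (6); add B.
Step 6: cheapest edge leaving the tree is B E (7); add E.
Step 7: cheapest edge leaving the tree is E G (8); add G.
Vertex order: I, H, F, C, D, B, E, G. The 7th vertex is E.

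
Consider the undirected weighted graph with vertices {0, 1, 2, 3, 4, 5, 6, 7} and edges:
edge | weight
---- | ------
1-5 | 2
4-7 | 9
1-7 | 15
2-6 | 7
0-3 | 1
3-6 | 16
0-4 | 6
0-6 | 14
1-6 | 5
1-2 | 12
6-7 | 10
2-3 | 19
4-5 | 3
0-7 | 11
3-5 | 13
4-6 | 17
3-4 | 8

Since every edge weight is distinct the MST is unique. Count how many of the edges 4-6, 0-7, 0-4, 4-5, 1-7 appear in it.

Sort edges by weight, then run Kruskal:
0-3 (1): add — endpoints in different components.
1-5 (2): add — endpoints in different components.
4-5 (3): add — endpoints in different components.
1-6 (5): add — endpoints in different components.
0-4 (6): add — endpoints in different components.
2-6 (7): add — endpoints in different components.
3-4 (8): skip — 3 and 4 already connected.
4-7 (9): add — endpoints in different components.
MST edge set: {0-3, 1-5, 4-5, 1-6, 0-4, 2-6, 4-7}.
Of the listed edges, {0-4, 4-5} are in the MST → 2.

2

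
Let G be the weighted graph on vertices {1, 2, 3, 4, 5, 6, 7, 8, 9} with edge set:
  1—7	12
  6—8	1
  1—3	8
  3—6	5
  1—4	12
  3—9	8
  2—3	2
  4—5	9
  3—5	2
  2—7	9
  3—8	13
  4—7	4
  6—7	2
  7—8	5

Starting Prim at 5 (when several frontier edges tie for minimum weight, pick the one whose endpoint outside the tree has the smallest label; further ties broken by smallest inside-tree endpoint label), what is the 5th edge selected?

Prim's algorithm from 5:
Step 1: frontier [3—5 2, 4—5 9] → take 3—5 (2); add 3.
Step 2: frontier [2—3 2, 3—6 5, 1—3 8, 3—9 8, 3—8 13, 4—5 9] → take 2—3 (2); add 2.
Step 3: frontier [2—7 9, 3—6 5, 1—3 8, 3—9 8, 3—8 13, 4—5 9] → take 3—6 (5); add 6.
Step 4: frontier [2—7 9, 1—3 8, 3—9 8, 3—8 13, 4—5 9, 6—8 1, 6—7 2] → take 6—8 (1); add 8.
Step 5: frontier [2—7 9, 1—3 8, 3—9 8, 4—5 9, 6—7 2, 7—8 5] → take 6—7 (2); add 7.
Step 6: frontier [1—3 8, 3—9 8, 4—5 9, 4—7 4, 1—7 12] → take 4—7 (4); add 4.
Step 7: frontier [1—3 8, 3—9 8, 1—4 12, 1—7 12] → take 1—3 (8); add 1.
Step 8: frontier [3—9 8] → take 3—9 (8); add 9.
The 5th edge added is 6—7.

6-7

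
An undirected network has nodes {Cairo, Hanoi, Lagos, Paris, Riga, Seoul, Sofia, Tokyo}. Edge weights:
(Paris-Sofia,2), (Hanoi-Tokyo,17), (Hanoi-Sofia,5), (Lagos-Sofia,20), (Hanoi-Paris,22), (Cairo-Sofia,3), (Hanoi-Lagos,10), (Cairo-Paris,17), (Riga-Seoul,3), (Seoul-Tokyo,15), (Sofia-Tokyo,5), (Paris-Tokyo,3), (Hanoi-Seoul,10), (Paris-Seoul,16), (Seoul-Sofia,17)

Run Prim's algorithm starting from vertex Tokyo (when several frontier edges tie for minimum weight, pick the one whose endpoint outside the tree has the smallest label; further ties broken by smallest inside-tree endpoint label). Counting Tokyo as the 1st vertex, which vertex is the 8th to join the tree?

Grow the tree from Tokyo using Prim:
Step 1: cheapest edge leaving the tree is Paris-Tokyo (3); add Paris.
Step 2: cheapest edge leaving the tree is Paris-Sofia (2); add Sofia.
Step 3: cheapest edge leaving the tree is Cairo-Sofia (3); add Cairo.
Step 4: cheapest edge leaving the tree is Hanoi-Sofia (5); add Hanoi.
Step 5: cheapest edge leaving the tree is Hanoi-Lagos (10); add Lagos.
Step 6: cheapest edge leaving the tree is Hanoi-Seoul (10); add Seoul.
Step 7: cheapest edge leaving the tree is Riga-Seoul (3); add Riga.
Vertex order: Tokyo, Paris, Sofia, Cairo, Hanoi, Lagos, Seoul, Riga. The 8th vertex is Riga.

Riga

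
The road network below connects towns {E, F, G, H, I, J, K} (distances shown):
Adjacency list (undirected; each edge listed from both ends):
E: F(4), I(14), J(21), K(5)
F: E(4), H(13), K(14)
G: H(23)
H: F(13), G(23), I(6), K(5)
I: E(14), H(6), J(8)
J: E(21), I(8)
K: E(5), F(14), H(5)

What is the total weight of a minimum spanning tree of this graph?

Kruskal's algorithm — process edges by increasing weight (ties by edge label):
E F (4): add. Components now {E,F} {G} {H} {I} {J} {K}
E K (5): add. Components now {E,F,K} {G} {H} {I} {J}
H K (5): add. Components now {E,F,H,K} {G} {I} {J}
H I (6): add. Components now {E,F,H,I,K} {G} {J}
I J (8): add. Components now {E,F,H,I,J,K} {G}
F H (13): skip — F and H already connected.
E I (14): skip — E and I already connected.
F K (14): skip — F and K already connected.
E J (21): skip — E and J already connected.
G H (23): add. Components now {E,F,G,H,I,J,K}
MST edges: E F, E K, H K, H I, I J, G H; total weight 4+5+5+6+8+23 = 51.

51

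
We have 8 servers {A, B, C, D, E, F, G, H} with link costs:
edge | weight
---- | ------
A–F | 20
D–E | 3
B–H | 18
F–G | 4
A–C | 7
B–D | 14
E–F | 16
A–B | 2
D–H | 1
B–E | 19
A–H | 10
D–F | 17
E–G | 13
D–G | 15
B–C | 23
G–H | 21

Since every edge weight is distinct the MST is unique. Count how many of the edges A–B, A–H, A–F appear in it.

Sort edges by weight, then run Kruskal:
D–H (1): add — endpoints in different components.
A–B (2): add — endpoints in different components.
D–E (3): add — endpoints in different components.
F–G (4): add — endpoints in different components.
A–C (7): add — endpoints in different components.
A–H (10): add — endpoints in different components.
E–G (13): add — endpoints in different components.
MST edge set: {D–H, A–B, D–E, F–G, A–C, A–H, E–G}.
Of the listed edges, {A–B, A–H} are in the MST → 2.

2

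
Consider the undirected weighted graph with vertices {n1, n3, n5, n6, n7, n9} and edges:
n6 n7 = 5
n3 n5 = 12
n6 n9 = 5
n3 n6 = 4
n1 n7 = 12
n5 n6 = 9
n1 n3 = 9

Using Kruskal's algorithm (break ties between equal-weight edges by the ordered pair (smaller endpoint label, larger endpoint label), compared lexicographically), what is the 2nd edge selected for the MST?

n6-n7

Sort edges by weight, then run Kruskal:
n3 n6 (4): add. Components now {n9} {n3,n6} {n5} {n7} {n1}
n6 n7 (5): add. Components now {n9} {n3,n6,n7} {n5} {n1}
n6 n9 (5): add. Components now {n3,n6,n7,n9} {n5} {n1}
n1 n3 (9): add. Components now {n1,n3,n6,n7,n9} {n5}
n5 n6 (9): add. Components now {n1,n3,n5,n6,n7,n9}
The 2nd edge added is n6 n7.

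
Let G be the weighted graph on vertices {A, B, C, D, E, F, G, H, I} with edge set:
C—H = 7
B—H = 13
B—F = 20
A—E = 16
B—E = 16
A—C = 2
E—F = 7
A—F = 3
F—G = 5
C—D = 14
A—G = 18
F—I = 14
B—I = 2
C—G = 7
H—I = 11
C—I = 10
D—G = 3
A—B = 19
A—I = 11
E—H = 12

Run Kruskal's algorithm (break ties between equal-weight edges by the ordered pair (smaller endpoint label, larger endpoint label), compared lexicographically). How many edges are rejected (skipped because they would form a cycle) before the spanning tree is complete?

1

Sort edges by weight, then run Kruskal:
A—C (2): add — endpoints in different components.
B—I (2): add — endpoints in different components.
A—F (3): add — endpoints in different components.
D—G (3): add — endpoints in different components.
F—G (5): add — endpoints in different components.
C—G (7): skip — C and G already connected.
C—H (7): add — endpoints in different components.
E—F (7): add — endpoints in different components.
C—I (10): add — endpoints in different components.
Edges rejected before the tree was complete: 1.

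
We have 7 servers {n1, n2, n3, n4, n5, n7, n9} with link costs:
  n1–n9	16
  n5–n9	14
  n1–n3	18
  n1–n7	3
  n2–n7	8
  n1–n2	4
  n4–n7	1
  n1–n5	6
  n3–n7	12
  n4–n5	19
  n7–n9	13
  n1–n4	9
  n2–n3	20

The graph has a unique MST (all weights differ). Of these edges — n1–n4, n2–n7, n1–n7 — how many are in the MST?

Sort edges by weight, then run Kruskal:
n4–n7 (1): add — endpoints in different components.
n1–n7 (3): add — endpoints in different components.
n1–n2 (4): add — endpoints in different components.
n1–n5 (6): add — endpoints in different components.
n2–n7 (8): skip — n2 and n7 already connected.
n1–n4 (9): skip — n4 and n1 already connected.
n3–n7 (12): add — endpoints in different components.
n7–n9 (13): add — endpoints in different components.
MST edge set: {n4–n7, n1–n7, n1–n2, n1–n5, n3–n7, n7–n9}.
Of the listed edges, {n1–n7} are in the MST → 1.

1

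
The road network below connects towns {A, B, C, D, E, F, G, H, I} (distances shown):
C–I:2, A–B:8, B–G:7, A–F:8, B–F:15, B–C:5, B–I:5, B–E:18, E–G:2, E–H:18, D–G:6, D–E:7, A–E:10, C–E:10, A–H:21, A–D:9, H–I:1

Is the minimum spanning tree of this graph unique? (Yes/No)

Kruskal's algorithm — process edges by increasing weight (ties by edge label):
H–I (1): add — endpoints in different components.
C–I (2): add — endpoints in different components.
E–G (2): add — endpoints in different components.
B–C (5): add — endpoints in different components.
B–I (5): skip — B and I already connected.
D–G (6): add — endpoints in different components.
B–G (7): add — endpoints in different components.
D–E (7): skip — D and E already connected.
A–B (8): add — endpoints in different components.
A–F (8): add — endpoints in different components.
Non-tree edge B–I has weight 5, equal to the heaviest edge on its tree cycle — swapping gives another MST of the same weight. Not unique.

No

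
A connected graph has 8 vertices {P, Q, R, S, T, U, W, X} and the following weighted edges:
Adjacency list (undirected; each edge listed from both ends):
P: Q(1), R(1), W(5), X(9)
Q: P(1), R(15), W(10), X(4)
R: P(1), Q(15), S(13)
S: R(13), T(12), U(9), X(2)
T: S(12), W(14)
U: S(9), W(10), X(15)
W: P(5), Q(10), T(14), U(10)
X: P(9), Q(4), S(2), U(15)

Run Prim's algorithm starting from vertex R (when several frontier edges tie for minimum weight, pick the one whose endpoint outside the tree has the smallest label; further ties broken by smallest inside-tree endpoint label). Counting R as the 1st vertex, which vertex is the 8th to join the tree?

T

Grow the tree from R using Prim:
Step 1: frontier [P–R 1, R–S 13, Q–R 15] → take P–R (1); add P.
Step 2: frontier [P–Q 1, P–W 5, P–X 9, R–S 13, Q–R 15] → take P–Q (1); add Q.
Step 3: frontier [P–W 5, P–X 9, Q–X 4, Q–W 10, R–S 13] → take Q–X (4); add X.
Step 4: frontier [P–W 5, Q–W 10, R–S 13, S–X 2, U–X 15] → take S–X (2); add S.
Step 5: frontier [P–W 5, Q–W 10, S–U 9, S–T 12, U–X 15] → take P–W (5); add W.
Step 6: frontier [S–U 9, S–T 12, U–W 10, T–W 14, U–X 15] → take S–U (9); add U.
Step 7: frontier [S–T 12, T–W 14] → take S–T (12); add T.
Vertex order: R, P, Q, X, S, W, U, T. The 8th vertex is T.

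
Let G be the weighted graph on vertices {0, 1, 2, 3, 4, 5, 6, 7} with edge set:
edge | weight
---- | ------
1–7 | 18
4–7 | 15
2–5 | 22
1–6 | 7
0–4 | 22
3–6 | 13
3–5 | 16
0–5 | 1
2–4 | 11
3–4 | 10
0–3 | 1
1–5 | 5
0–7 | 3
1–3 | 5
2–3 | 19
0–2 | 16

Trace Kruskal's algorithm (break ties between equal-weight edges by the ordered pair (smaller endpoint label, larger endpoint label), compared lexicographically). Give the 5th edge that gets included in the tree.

Sort edges by weight, then run Kruskal:
0–3 (1): add — endpoints in different components.
0–5 (1): add — endpoints in different components.
0–7 (3): add — endpoints in different components.
1–3 (5): add — endpoints in different components.
1–5 (5): skip — 1 and 5 already connected.
1–6 (7): add — endpoints in different components.
3–4 (10): add — endpoints in different components.
2–4 (11): add — endpoints in different components.
The 5th edge added is 1–6.

1-6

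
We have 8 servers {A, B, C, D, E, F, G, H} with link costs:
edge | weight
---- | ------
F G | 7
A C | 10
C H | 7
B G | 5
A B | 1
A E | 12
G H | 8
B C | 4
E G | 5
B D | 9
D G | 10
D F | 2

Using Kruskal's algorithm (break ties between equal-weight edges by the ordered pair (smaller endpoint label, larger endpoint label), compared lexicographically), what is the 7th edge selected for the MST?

F-G

Sort edges by weight, then run Kruskal:
A B (1): add — endpoints in different components.
D F (2): add — endpoints in different components.
B C (4): add — endpoints in different components.
B G (5): add — endpoints in different components.
E G (5): add — endpoints in different components.
C H (7): add — endpoints in different components.
F G (7): add — endpoints in different components.
The 7th edge added is F G.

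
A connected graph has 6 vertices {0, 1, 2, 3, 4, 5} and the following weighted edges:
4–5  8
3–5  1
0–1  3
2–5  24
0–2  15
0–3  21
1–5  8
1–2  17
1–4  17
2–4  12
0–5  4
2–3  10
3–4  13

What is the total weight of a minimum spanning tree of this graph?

26

Grow the tree from 3 using Prim:
Step 1: frontier [3–5 1, 2–3 10, 3–4 13, 0–3 21] → take 3–5 (1); add 5.
Step 2: frontier [2–3 10, 3–4 13, 0–3 21, 0–5 4, 1–5 8, 4–5 8, 2–5 24] → take 0–5 (4); add 0.
Step 3: frontier [0–1 3, 0–2 15, 2–3 10, 3–4 13, 1–5 8, 4–5 8, 2–5 24] → take 0–1 (3); add 1.
Step 4: frontier [0–2 15, 1–2 17, 1–4 17, 2–3 10, 3–4 13, 4–5 8, 2–5 24] → take 4–5 (8); add 4.
Step 5: frontier [0–2 15, 1–2 17, 2–3 10, 2–4 12, 2–5 24] → take 2–3 (10); add 2.
MST edges: 3–5, 0–5, 0–1, 4–5, 2–3; total weight 1+4+3+8+10 = 26.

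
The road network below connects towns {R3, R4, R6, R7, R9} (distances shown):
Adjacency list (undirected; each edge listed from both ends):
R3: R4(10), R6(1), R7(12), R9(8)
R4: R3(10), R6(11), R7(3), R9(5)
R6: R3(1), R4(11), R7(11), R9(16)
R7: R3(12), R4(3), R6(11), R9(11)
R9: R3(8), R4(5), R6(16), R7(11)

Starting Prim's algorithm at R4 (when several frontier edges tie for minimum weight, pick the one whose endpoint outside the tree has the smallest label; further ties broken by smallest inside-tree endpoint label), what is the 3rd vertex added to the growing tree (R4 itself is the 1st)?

Prim, starting at R4.
Step 1: cheapest edge leaving the tree is R4 R7 (3); add R7.
Step 2: cheapest edge leaving the tree is R4 R9 (5); add R9.
Step 3: cheapest edge leaving the tree is R3 R9 (8); add R3.
Step 4: cheapest edge leaving the tree is R3 R6 (1); add R6.
Vertex order: R4, R7, R9, R3, R6. The 3rd vertex is R9.

R9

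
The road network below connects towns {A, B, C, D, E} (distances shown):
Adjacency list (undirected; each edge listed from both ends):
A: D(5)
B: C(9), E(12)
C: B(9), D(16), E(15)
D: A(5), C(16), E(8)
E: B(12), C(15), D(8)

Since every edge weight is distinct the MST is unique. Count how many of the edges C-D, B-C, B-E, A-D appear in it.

Sort edges by weight, then run Kruskal:
A-D (5): add — endpoints in different components.
D-E (8): add — endpoints in different components.
B-C (9): add — endpoints in different components.
B-E (12): add — endpoints in different components.
MST edge set: {A-D, D-E, B-C, B-E}.
Of the listed edges, {B-C, B-E, A-D} are in the MST → 3.

3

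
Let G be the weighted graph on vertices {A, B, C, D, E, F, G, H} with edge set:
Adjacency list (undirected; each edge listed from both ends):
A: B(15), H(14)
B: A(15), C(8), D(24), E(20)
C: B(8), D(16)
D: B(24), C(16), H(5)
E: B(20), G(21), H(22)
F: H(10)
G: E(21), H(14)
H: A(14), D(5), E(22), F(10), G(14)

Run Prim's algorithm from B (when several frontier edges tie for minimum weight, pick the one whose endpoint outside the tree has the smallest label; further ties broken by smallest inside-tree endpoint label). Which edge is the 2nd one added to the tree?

Grow the tree from B using Prim:
Step 1: frontier [B—C 8, A—B 15, B—E 20, B—D 24] → take B—C (8); add C.
Step 2: frontier [A—B 15, B—E 20, B—D 24, C—D 16] → take A—B (15); add A.
Step 3: frontier [A—H 14, B—E 20, B—D 24, C—D 16] → take A—H (14); add H.
Step 4: frontier [B—E 20, B—D 24, C—D 16, D—H 5, F—H 10, G—H 14, E—H 22] → take D—H (5); add D.
Step 5: frontier [B—E 20, F—H 10, G—H 14, E—H 22] → take F—H (10); add F.
Step 6: frontier [B—E 20, G—H 14, E—H 22] → take G—H (14); add G.
Step 7: frontier [B—E 20, E—G 21, E—H 22] → take B—E (20); add E.
The 2nd edge added is A—B.

A-B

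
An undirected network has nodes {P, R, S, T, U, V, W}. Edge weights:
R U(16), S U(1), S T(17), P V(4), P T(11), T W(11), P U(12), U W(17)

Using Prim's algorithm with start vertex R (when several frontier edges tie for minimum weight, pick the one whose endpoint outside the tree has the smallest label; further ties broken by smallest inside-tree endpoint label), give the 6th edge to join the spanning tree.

T-W

Prim, starting at R.
Step 1: frontier [R U 16] → take R U (16); add U.
Step 2: frontier [S U 1, P U 12, U W 17] → take S U (1); add S.
Step 3: frontier [S T 17, P U 12, U W 17] → take P U (12); add P.
Step 4: frontier [P V 4, P T 11, S T 17, U W 17] → take P V (4); add V.
Step 5: frontier [P T 11, S T 17, U W 17] → take P T (11); add T.
Step 6: frontier [T W 11, U W 17] → take T W (11); add W.
The 6th edge added is T W.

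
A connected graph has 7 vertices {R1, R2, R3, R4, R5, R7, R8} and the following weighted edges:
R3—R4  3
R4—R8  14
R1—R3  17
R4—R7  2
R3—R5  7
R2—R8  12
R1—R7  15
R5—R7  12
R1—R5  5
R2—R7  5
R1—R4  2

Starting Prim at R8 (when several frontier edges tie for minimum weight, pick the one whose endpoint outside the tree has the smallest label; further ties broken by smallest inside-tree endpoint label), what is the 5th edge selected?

Prim, starting at R8.
Step 1: frontier [R2—R8 12, R4—R8 14] → take R2—R8 (12); add R2.
Step 2: frontier [R2—R7 5, R4—R8 14] → take R2—R7 (5); add R7.
Step 3: frontier [R4—R7 2, R5—R7 12, R1—R7 15, R4—R8 14] → take R4—R7 (2); add R4.
Step 4: frontier [R1—R4 2, R3—R4 3, R5—R7 12, R1—R7 15] → take R1—R4 (2); add R1.
Step 5: frontier [R1—R5 5, R1—R3 17, R3—R4 3, R5—R7 12] → take R3—R4 (3); add R3.
Step 6: frontier [R1—R5 5, R3—R5 7, R5—R7 12] → take R1—R5 (5); add R5.
The 5th edge added is R3—R4.

R3-R4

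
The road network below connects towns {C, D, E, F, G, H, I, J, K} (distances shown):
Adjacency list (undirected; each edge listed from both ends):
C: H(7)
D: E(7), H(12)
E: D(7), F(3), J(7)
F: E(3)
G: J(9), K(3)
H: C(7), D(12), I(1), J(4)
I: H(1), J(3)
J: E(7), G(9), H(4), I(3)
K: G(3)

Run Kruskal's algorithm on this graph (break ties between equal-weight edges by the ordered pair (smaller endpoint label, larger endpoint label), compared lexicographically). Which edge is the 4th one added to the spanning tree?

I-J

Sort edges by weight, then run Kruskal:
H—I (1): add — endpoints in different components.
E—F (3): add — endpoints in different components.
G—K (3): add — endpoints in different components.
I—J (3): add — endpoints in different components.
H—J (4): skip — H and J already connected.
C—H (7): add — endpoints in different components.
D—E (7): add — endpoints in different components.
E—J (7): add — endpoints in different components.
G—J (9): add — endpoints in different components.
The 4th edge added is I—J.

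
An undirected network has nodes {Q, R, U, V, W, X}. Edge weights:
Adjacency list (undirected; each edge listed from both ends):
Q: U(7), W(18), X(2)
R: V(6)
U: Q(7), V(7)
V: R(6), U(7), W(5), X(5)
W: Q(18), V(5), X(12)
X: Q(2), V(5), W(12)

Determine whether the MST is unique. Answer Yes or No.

Kruskal: consider edges lightest-first.
Q X (2): add. Components now {U} {V} {Q,X} {R} {W}
V W (5): add. Components now {U} {V,W} {Q,X} {R}
V X (5): add. Components now {U} {Q,V,W,X} {R}
R V (6): add. Components now {U} {Q,R,V,W,X}
Q U (7): add. Components now {Q,R,U,V,W,X}
Non-tree edge U V has weight 7, equal to the heaviest edge on its tree cycle — swapping gives another MST of the same weight. Not unique.

No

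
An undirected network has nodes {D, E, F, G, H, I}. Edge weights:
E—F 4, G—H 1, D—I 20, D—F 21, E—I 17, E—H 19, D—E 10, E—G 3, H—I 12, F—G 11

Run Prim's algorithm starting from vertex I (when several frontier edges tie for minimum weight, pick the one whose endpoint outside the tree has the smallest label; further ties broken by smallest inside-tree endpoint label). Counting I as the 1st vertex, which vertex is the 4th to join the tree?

Prim's algorithm from I:
Step 1: frontier [H—I 12, E—I 17, D—I 20] → take H—I (12); add H.
Step 2: frontier [G—H 1, E—H 19, E—I 17, D—I 20] → take G—H (1); add G.
Step 3: frontier [E—G 3, F—G 11, E—H 19, E—I 17, D—I 20] → take E—G (3); add E.
Step 4: frontier [E—F 4, D—E 10, F—G 11, D—I 20] → take E—F (4); add F.
Step 5: frontier [D—E 10, D—F 21, D—I 20] → take D—E (10); add D.
Vertex order: I, H, G, E, F, D. The 4th vertex is E.

E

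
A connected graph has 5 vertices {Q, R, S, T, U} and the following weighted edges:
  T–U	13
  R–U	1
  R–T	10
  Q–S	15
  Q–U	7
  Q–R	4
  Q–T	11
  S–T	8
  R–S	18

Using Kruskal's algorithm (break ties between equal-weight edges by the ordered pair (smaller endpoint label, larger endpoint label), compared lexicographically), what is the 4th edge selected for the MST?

R-T

Kruskal's algorithm — process edges by increasing weight (ties by edge label):
R–U (1): add. Components now {Q} {T} {S} {R,U}
Q–R (4): add. Components now {Q,R,U} {T} {S}
Q–U (7): skip — Q and U already connected.
S–T (8): add. Components now {Q,R,U} {S,T}
R–T (10): add. Components now {Q,R,S,T,U}
The 4th edge added is R–T.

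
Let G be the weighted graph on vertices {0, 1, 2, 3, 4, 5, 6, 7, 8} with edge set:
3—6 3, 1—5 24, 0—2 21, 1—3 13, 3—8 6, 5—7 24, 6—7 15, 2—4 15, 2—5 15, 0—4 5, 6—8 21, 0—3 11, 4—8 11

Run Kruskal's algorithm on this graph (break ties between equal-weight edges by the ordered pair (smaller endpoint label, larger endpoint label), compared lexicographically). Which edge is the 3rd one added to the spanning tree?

Kruskal: consider edges lightest-first.
3—6 (3): add — endpoints in different components.
0—4 (5): add — endpoints in different components.
3—8 (6): add — endpoints in different components.
0—3 (11): add — endpoints in different components.
4—8 (11): skip — 4 and 8 already connected.
1—3 (13): add — endpoints in different components.
2—4 (15): add — endpoints in different components.
2—5 (15): add — endpoints in different components.
6—7 (15): add — endpoints in different components.
The 3rd edge added is 3—8.

3-8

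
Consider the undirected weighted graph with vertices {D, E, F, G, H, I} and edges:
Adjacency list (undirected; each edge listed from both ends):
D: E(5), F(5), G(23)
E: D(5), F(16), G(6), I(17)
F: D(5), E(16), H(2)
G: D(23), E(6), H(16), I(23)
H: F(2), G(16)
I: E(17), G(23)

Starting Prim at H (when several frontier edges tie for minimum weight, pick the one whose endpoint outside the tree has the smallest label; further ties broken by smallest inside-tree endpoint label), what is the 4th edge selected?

Grow the tree from H using Prim:
Step 1: cheapest edge leaving the tree is F—H (2); add F.
Step 2: cheapest edge leaving the tree is D—F (5); add D.
Step 3: cheapest edge leaving the tree is D—E (5); add E.
Step 4: cheapest edge leaving the tree is E—G (6); add G.
Step 5: cheapest edge leaving the tree is E—I (17); add I.
The 4th edge added is E—G.

E-G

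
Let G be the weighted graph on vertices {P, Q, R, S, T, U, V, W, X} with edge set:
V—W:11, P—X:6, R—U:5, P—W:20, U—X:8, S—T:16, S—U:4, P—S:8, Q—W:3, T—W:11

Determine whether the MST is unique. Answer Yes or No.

No

Sort edges by weight, then run Kruskal:
Q—W (3): add — endpoints in different components.
S—U (4): add — endpoints in different components.
R—U (5): add — endpoints in different components.
P—X (6): add — endpoints in different components.
P—S (8): add — endpoints in different components.
U—X (8): skip — U and X already connected.
T—W (11): add — endpoints in different components.
V—W (11): add — endpoints in different components.
S—T (16): add — endpoints in different components.
Non-tree edge U—X has weight 8, equal to the heaviest edge on its tree cycle — swapping gives another MST of the same weight. Not unique.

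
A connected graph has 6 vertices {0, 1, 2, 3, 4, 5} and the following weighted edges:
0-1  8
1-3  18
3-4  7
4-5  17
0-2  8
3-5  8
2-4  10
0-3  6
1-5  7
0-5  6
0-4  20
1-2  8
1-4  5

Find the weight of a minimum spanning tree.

32

Prim, starting at 2.
Step 1: frontier [0-2 8, 1-2 8, 2-4 10] → take 0-2 (8); add 0.
Step 2: frontier [0-3 6, 0-5 6, 0-1 8, 0-4 20, 1-2 8, 2-4 10] → take 0-3 (6); add 3.
Step 3: frontier [0-5 6, 0-1 8, 0-4 20, 1-2 8, 2-4 10, 3-4 7, 3-5 8, 1-3 18] → take 0-5 (6); add 5.
Step 4: frontier [0-1 8, 0-4 20, 1-2 8, 2-4 10, 3-4 7, 1-3 18, 1-5 7, 4-5 17] → take 1-5 (7); add 1.
Step 5: frontier [0-4 20, 1-4 5, 2-4 10, 3-4 7, 4-5 17] → take 1-4 (5); add 4.
MST edges: 0-2, 0-3, 0-5, 1-5, 1-4; total weight 8+6+6+7+5 = 32.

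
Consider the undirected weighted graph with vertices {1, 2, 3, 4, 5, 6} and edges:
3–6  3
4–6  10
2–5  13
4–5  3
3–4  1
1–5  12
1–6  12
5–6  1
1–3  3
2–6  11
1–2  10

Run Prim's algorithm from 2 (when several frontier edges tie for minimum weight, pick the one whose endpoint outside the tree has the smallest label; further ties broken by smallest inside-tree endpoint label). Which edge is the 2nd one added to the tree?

1-3

Grow the tree from 2 using Prim:
Step 1: cheapest edge leaving the tree is 1–2 (10); add 1.
Step 2: cheapest edge leaving the tree is 1–3 (3); add 3.
Step 3: cheapest edge leaving the tree is 3–4 (1); add 4.
Step 4: cheapest edge leaving the tree is 4–5 (3); add 5.
Step 5: cheapest edge leaving the tree is 5–6 (1); add 6.
The 2nd edge added is 1–3.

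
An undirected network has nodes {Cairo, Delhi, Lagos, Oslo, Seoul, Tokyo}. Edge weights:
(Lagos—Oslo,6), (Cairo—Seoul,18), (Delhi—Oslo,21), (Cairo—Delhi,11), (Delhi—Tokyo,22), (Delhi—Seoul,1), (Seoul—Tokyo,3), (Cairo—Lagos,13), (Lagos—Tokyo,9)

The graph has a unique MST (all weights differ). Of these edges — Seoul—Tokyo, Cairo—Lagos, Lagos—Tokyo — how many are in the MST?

Kruskal: consider edges lightest-first.
Delhi—Seoul (1): add. Components now {Delhi,Seoul} {Cairo} {Tokyo} {Oslo} {Lagos}
Seoul—Tokyo (3): add. Components now {Delhi,Seoul,Tokyo} {Cairo} {Oslo} {Lagos}
Lagos—Oslo (6): add. Components now {Delhi,Seoul,Tokyo} {Cairo} {Lagos,Oslo}
Lagos—Tokyo (9): add. Components now {Delhi,Lagos,Oslo,Seoul,Tokyo} {Cairo}
Cairo—Delhi (11): add. Components now {Cairo,Delhi,Lagos,Oslo,Seoul,Tokyo}
MST edge set: {Delhi—Seoul, Seoul—Tokyo, Lagos—Oslo, Lagos—Tokyo, Cairo—Delhi}.
Of the listed edges, {Seoul—Tokyo, Lagos—Tokyo} are in the MST → 2.

2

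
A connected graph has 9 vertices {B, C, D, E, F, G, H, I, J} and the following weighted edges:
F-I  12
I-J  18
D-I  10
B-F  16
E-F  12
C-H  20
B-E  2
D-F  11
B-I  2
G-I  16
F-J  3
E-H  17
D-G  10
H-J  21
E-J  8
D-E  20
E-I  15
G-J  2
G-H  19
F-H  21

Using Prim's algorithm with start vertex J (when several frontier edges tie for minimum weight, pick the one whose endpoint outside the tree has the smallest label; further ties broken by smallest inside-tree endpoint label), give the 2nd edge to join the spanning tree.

F-J

Prim, starting at J.
Step 1: cheapest edge leaving the tree is G-J (2); add G.
Step 2: cheapest edge leaving the tree is F-J (3); add F.
Step 3: cheapest edge leaving the tree is E-J (8); add E.
Step 4: cheapest edge leaving the tree is B-E (2); add B.
Step 5: cheapest edge leaving the tree is B-I (2); add I.
Step 6: cheapest edge leaving the tree is D-G (10); add D.
Step 7: cheapest edge leaving the tree is E-H (17); add H.
Step 8: cheapest edge leaving the tree is C-H (20); add C.
The 2nd edge added is F-J.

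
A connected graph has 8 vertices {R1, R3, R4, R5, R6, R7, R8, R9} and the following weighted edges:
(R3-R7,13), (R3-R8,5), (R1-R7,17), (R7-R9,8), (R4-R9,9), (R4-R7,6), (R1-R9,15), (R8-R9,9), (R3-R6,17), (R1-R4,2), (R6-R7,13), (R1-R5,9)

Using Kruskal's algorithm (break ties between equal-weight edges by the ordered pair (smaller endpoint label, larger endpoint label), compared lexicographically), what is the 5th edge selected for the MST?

Sort edges by weight, then run Kruskal:
R1-R4 (2): add — endpoints in different components.
R3-R8 (5): add — endpoints in different components.
R4-R7 (6): add — endpoints in different components.
R7-R9 (8): add — endpoints in different components.
R1-R5 (9): add — endpoints in different components.
R4-R9 (9): skip — R4 and R9 already connected.
R8-R9 (9): add — endpoints in different components.
R3-R7 (13): skip — R7 and R3 already connected.
R6-R7 (13): add — endpoints in different components.
The 5th edge added is R1-R5.

R1-R5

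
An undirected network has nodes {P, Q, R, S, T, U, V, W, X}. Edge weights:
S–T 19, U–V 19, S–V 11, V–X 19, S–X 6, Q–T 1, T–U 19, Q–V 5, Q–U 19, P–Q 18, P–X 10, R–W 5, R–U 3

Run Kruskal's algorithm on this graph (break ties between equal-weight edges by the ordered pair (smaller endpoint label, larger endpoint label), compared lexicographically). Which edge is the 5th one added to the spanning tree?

S-X

Kruskal: consider edges lightest-first.
Q–T (1): add — endpoints in different components.
R–U (3): add — endpoints in different components.
Q–V (5): add — endpoints in different components.
R–W (5): add — endpoints in different components.
S–X (6): add — endpoints in different components.
P–X (10): add — endpoints in different components.
S–V (11): add — endpoints in different components.
P–Q (18): skip — Q and P already connected.
Q–U (19): add — endpoints in different components.
The 5th edge added is S–X.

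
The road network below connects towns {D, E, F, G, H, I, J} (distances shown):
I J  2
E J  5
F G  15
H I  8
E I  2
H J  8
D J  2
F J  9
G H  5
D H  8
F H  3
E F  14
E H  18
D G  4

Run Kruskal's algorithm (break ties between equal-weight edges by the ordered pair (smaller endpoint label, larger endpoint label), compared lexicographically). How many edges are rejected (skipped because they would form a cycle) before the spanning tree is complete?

1

Kruskal: consider edges lightest-first.
D J (2): add. Components now {D,J} {E} {F} {G} {H} {I}
E I (2): add. Components now {D,J} {E,I} {F} {G} {H}
I J (2): add. Components now {D,E,I,J} {F} {G} {H}
F H (3): add. Components now {D,E,I,J} {F,H} {G}
D G (4): add. Components now {D,E,G,I,J} {F,H}
E J (5): skip — E and J already connected.
G H (5): add. Components now {D,E,F,G,H,I,J}
Edges rejected before the tree was complete: 1.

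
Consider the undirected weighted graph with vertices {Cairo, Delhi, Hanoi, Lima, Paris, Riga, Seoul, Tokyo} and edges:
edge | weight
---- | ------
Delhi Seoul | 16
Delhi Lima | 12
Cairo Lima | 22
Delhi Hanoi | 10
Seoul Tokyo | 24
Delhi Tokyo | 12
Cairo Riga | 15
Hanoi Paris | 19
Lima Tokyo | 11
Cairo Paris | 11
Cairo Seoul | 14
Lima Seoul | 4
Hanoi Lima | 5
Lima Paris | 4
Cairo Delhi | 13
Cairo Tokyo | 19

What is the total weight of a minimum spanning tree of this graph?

Kruskal's algorithm — process edges by increasing weight (ties by edge label):
Lima Paris (4): add — endpoints in different components.
Lima Seoul (4): add — endpoints in different components.
Hanoi Lima (5): add — endpoints in different components.
Delhi Hanoi (10): add — endpoints in different components.
Cairo Paris (11): add — endpoints in different components.
Lima Tokyo (11): add — endpoints in different components.
Delhi Lima (12): skip — Delhi and Lima already connected.
Delhi Tokyo (12): skip — Tokyo and Delhi already connected.
Cairo Delhi (13): skip — Delhi and Cairo already connected.
Cairo Seoul (14): skip — Seoul and Cairo already connected.
Cairo Riga (15): add — endpoints in different components.
MST edges: Lima Paris, Lima Seoul, Hanoi Lima, Delhi Hanoi, Cairo Paris, Lima Tokyo, Cairo Riga; total weight 4+4+5+10+11+11+15 = 60.

60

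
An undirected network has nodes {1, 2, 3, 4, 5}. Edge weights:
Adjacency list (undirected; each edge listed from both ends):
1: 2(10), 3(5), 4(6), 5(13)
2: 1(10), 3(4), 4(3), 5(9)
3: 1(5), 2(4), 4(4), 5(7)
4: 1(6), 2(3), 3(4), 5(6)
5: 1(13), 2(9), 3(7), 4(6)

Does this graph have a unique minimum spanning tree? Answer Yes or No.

Kruskal: consider edges lightest-first.
2 4 (3): add. Components now {1} {2,4} {3} {5}
2 3 (4): add. Components now {1} {2,3,4} {5}
3 4 (4): skip — 3 and 4 already connected.
1 3 (5): add. Components now {1,2,3,4} {5}
1 4 (6): skip — 1 and 4 already connected.
4 5 (6): add. Components now {1,2,3,4,5}
Non-tree edge 3 4 has weight 4, equal to the heaviest edge on its tree cycle — swapping gives another MST of the same weight. Not unique.

No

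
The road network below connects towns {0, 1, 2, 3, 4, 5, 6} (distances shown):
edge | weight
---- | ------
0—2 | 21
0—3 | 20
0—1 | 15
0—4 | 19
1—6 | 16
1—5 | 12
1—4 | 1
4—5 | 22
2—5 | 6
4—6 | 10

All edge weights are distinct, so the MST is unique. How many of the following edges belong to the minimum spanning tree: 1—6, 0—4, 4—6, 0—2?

Kruskal: consider edges lightest-first.
1—4 (1): add. Components now {0} {1,4} {2} {3} {5} {6}
2—5 (6): add. Components now {0} {1,4} {2,5} {3} {6}
4—6 (10): add. Components now {0} {1,4,6} {2,5} {3}
1—5 (12): add. Components now {0} {1,2,4,5,6} {3}
0—1 (15): add. Components now {0,1,2,4,5,6} {3}
1—6 (16): skip — 1 and 6 already connected.
0—4 (19): skip — 0 and 4 already connected.
0—3 (20): add. Components now {0,1,2,3,4,5,6}
MST edge set: {1—4, 2—5, 4—6, 1—5, 0—1, 0—3}.
Of the listed edges, {4—6} are in the MST → 1.

1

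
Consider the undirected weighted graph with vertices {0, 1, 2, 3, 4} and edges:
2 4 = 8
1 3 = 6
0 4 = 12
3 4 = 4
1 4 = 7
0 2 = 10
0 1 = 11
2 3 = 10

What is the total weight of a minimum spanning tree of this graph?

Grow the tree from 2 using Prim:
Step 1: cheapest edge leaving the tree is 2 4 (8); add 4.
Step 2: cheapest edge leaving the tree is 3 4 (4); add 3.
Step 3: cheapest edge leaving the tree is 1 3 (6); add 1.
Step 4: cheapest edge leaving the tree is 0 2 (10); add 0.
MST edges: 2 4, 3 4, 1 3, 0 2; total weight 8+4+6+10 = 28.

28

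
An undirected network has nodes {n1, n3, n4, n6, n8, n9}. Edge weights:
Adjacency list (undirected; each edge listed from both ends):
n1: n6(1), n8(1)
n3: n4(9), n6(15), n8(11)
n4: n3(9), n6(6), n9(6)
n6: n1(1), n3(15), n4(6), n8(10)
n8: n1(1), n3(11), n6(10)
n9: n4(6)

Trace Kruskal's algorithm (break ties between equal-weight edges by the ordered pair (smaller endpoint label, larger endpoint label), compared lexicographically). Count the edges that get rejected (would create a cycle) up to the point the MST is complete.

0

Sort edges by weight, then run Kruskal:
n1–n6 (1): add. Components now {n1,n6} {n9} {n8} {n3} {n4}
n1–n8 (1): add. Components now {n1,n6,n8} {n9} {n3} {n4}
n4–n6 (6): add. Components now {n1,n4,n6,n8} {n9} {n3}
n4–n9 (6): add. Components now {n1,n4,n6,n8,n9} {n3}
n3–n4 (9): add. Components now {n1,n3,n4,n6,n8,n9}
Edges rejected before the tree was complete: 0.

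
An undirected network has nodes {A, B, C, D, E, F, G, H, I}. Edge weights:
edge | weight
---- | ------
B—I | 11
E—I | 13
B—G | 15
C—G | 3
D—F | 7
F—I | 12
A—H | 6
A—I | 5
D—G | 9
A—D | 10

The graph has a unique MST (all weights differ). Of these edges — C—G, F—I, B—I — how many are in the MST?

2

Kruskal: consider edges lightest-first.
C—G (3): add — endpoints in different components.
A—I (5): add — endpoints in different components.
A—H (6): add — endpoints in different components.
D—F (7): add — endpoints in different components.
D—G (9): add — endpoints in different components.
A—D (10): add — endpoints in different components.
B—I (11): add — endpoints in different components.
F—I (12): skip — F and I already connected.
E—I (13): add — endpoints in different components.
MST edge set: {C—G, A—I, A—H, D—F, D—G, A—D, B—I, E—I}.
Of the listed edges, {C—G, B—I} are in the MST → 2.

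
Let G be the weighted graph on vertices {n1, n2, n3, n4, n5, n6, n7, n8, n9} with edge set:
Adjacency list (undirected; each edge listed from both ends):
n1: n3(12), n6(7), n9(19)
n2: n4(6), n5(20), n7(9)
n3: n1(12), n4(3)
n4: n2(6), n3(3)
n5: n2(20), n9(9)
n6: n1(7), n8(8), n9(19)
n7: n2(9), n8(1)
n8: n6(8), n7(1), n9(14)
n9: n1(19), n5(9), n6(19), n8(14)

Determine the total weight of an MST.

Kruskal: consider edges lightest-first.
n7—n8 (1): add — endpoints in different components.
n3—n4 (3): add — endpoints in different components.
n2—n4 (6): add — endpoints in different components.
n1—n6 (7): add — endpoints in different components.
n6—n8 (8): add — endpoints in different components.
n2—n7 (9): add — endpoints in different components.
n5—n9 (9): add — endpoints in different components.
n1—n3 (12): skip — n1 and n3 already connected.
n8—n9 (14): add — endpoints in different components.
MST edges: n7—n8, n3—n4, n2—n4, n1—n6, n6—n8, n2—n7, n5—n9, n8—n9; total weight 1+3+6+7+8+9+9+14 = 57.

57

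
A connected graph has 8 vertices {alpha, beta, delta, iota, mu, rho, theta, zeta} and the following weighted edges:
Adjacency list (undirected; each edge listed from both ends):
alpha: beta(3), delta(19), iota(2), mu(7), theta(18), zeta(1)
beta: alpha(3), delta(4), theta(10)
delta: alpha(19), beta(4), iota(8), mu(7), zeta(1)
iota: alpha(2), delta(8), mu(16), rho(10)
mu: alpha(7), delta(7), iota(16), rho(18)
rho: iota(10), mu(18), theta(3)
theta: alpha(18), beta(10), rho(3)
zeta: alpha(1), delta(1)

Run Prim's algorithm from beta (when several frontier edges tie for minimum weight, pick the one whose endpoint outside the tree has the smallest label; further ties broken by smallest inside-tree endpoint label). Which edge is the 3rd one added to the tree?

Grow the tree from beta using Prim:
Step 1: cheapest edge leaving the tree is alpha—beta (3); add alpha.
Step 2: cheapest edge leaving the tree is alpha—zeta (1); add zeta.
Step 3: cheapest edge leaving the tree is delta—zeta (1); add delta.
Step 4: cheapest edge leaving the tree is alpha—iota (2); add iota.
Step 5: cheapest edge leaving the tree is alpha—mu (7); add mu.
Step 6: cheapest edge leaving the tree is iota—rho (10); add rho.
Step 7: cheapest edge leaving the tree is rho—theta (3); add theta.
The 3rd edge added is delta—zeta.

delta-zeta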